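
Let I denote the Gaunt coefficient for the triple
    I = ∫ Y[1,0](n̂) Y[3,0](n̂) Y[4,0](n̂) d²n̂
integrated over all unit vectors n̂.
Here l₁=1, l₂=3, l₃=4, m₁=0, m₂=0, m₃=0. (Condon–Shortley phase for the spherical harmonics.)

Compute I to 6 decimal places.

Checks pass: Σm=0; 8 even; l₃=4∈[2,4].
(2·1+1)(2·3+1)(2·4+1) = 189
Δ: 0! 2! 6! / 9! → 1/252
sum: t=0:+1/36 = 1/36
3j²(1 3 4; 0 0 0) = Δ·Π!·Σ² = 4/63  (sign +1)
(m-triple is (0,0,0) — same symbol as above.)
combine: 4πI² = 189·4/63·4/63 = 16/21
take √, sign +1: I = 0.24623252

0.246233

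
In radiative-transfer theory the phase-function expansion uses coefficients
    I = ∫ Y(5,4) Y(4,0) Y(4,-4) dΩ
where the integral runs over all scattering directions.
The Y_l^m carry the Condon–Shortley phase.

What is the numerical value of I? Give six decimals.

0.000000

L=13 odd ⇒ parity kills the (l;000) factor ⇒ I = 0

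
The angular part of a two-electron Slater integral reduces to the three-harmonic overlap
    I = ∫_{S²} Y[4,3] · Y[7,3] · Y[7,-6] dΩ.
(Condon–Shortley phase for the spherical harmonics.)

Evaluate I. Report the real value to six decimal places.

Rules hold: Σm=0, L=18 even, 3≤7≤11.
N = 9·15·15 = 2025
Δ = 4!·4!·10!/19! = 1/58198140
Racah Σ t=0..4: t=0:+1/17418240 t=1:−1/622080 t=2:+1/230400 t=3:−1/622080 t=4:+1/17418240 = 1/806400
⇒ 3j(4 7 7; 0 0 0)² = 2268/230945, sgn -1
Racah Σ t=0..1: t=0:+1/522547200 t=1:−1/52254720 = -1/58060800
⇒ 3j(4 7 7; 3 3 -6)² = 9/646, sgn +1
4πI² = N·(3j₀)²·(3jₘ)² = 4133430/14919047
I = -1·√(0.277057/4π) = -0.14848406

-0.148484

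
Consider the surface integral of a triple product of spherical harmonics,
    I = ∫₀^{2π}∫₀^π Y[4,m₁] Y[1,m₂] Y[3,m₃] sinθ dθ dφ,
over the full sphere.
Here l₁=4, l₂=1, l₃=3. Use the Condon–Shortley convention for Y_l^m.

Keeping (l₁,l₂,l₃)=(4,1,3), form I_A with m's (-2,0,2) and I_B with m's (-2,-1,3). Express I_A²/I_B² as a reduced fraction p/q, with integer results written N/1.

l's match ⇒ only the (l;m) 3-j factors differ between A and B.
A: triangle coeff Δ(4,1,3) = 1/252; Σ_t [1,1]: t=1:−1/120 = -1/120; (3j)²=1/21 [(4 1 3; -2 0 2)], sign=+1
B: triangle coeff Δ(4,1,3) = 1/252; Σ_t [0,0]: t=0:+1/1440 = 1/1440; (3j)²=1/252 [(4 1 3; -2 -1 3)], sign=+1
I_A²/I_B² = (1/21)/(1/252) = 12/1

12/1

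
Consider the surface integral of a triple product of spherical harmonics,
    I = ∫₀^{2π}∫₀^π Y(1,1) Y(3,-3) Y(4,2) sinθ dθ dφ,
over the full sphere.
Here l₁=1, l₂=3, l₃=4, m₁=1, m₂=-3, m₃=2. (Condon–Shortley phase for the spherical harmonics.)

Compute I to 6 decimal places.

Checks pass: Σm=0; 8 even; l₃=4∈[2,4].
(2·1+1)(2·3+1)(2·4+1) = 189
Δ: 0! 2! 6! / 9! → 1/252
sum: t=0:+1/36 = 1/36
3j²(1 3 4; 0 0 0) = Δ·Π!·Σ² = 4/63  (sign +1)
sum: t=0:+1/1440 = 1/1440
3j²(1 3 4; 1 -3 2) = Δ·Π!·Σ² = 1/252  (sign +1)
combine: 4πI² = 189·4/63·1/252 = 1/21
take √, sign +1: I = 0.06155813

0.061558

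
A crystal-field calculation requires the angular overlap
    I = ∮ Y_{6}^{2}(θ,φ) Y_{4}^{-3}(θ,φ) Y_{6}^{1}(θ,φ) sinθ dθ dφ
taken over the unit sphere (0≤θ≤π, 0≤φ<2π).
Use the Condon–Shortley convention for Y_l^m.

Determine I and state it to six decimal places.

-0.039511

m-sum 0 ✓  L=16 even ✓  2≤6≤10 ✓
Π(2lᵢ+1) = 13×9×13 = 1521
triangle coeff Δ(6,4,6) = 1/15315300
Σ_t [0,4]: t=0:+1/829440 t=1:−1/25920 t=2:+1/9216 t=3:−1/25920 t=4:+1/829440 = 7/207360
(3j)²=28/2431 [(6 4 6; 0 0 0)], sign=+1
Σ_t [0,1]: t=0:+1/82944 t=1:−1/103680 = 1/414720
(3j)²=49/43758 [(6 4 6; 2 -3 1)], sign=-1
⇒ 4πI² = 686/34969
I = (-1)√(686/34969/(4π)) = -0.03951077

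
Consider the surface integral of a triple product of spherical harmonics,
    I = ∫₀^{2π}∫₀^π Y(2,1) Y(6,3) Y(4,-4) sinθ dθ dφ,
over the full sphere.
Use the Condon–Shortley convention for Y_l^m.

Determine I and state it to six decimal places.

-0.047713

Checks pass: Σm=0; 12 even; l₃=4∈[4,8].
(2·2+1)(2·6+1)(2·4+1) = 585
Δ: 4! 0! 8! / 13! → 1/6435
sum: t=2:+1/2304 = 1/2304
3j²(2 6 4; 0 0 0) = Δ·Π!·Σ² = 5/143  (sign +1)
sum: t=1:−1/241920 = -1/241920
3j²(2 6 4; 1 3 -4) = Δ·Π!·Σ² = 1/715  (sign -1)
combine: 4πI² = 585·5/143·1/715 = 45/1573
take √, sign -1: I = -0.04771303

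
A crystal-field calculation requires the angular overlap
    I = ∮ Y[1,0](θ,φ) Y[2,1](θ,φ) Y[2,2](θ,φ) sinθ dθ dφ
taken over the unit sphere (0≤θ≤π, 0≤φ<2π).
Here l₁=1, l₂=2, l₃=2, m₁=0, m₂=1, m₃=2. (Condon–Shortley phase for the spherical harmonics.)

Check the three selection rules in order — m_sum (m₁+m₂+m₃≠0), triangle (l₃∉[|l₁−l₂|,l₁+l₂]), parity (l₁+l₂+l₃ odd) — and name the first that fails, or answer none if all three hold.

m_sum

azimuthal sum: 0 + 1 + 2 = 3  ✗
1 ≤ 2 ≤ 3 (triangle on l)
L = 1 + 2 + 2 = 5 (odd)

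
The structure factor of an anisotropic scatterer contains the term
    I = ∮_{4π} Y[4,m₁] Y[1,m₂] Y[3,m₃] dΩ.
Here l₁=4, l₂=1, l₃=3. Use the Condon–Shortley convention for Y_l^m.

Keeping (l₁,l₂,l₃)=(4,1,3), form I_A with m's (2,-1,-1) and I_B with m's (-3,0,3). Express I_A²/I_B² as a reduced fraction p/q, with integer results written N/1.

15/7

Shared (l₁,l₂,l₃)=(4,1,3): N and (l;000)² cancel in I_A²/I_B².
A: Δ = 2!·6!·0!/9! = 1/252; Racah Σ t=0..0: t=0:+1/96 = 1/96; ⇒ 3j(4 1 3; 2 -1 -1)² = 5/84, sgn +1
B: Δ = 2!·6!·0!/9! = 1/252; Racah Σ t=1..1: t=1:−1/720 = -1/720; ⇒ 3j(4 1 3; -3 0 3)² = 1/36, sgn -1
I_A²/I_B² = (5/84)/(1/36) = 15/7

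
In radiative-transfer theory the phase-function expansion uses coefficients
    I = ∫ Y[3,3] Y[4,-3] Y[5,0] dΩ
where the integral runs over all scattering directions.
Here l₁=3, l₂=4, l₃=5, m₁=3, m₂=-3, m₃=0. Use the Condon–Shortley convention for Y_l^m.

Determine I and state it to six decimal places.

m-sum 0 ✓  L=12 even ✓  1≤5≤7 ✓
Π(2lᵢ+1) = 7×9×11 = 693
triangle coeff Δ(3,4,5) = 1/180180
Σ_t [0,2]: t=0:+1/576 t=1:−1/144 t=2:+1/576 = -1/288
(3j)²=20/1001 [(3 4 5; 0 0 0)], sign=+1
Σ_t [0,0]: t=0:+1/5760 = 1/5760
(3j)²=5/572 [(3 4 5; 3 -3 0)], sign=-1
⇒ 4πI² = 225/1859
I = (-1)√(225/1859/(4π)) = -0.09814013

-0.098140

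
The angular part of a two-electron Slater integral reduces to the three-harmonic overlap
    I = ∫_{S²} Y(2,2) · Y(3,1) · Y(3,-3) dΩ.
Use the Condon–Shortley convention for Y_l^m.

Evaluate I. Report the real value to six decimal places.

0.132981

Checks pass: Σm=0; 8 even; l₃=3∈[1,5].
(2·2+1)(2·3+1)(2·3+1) = 245
Δ: 2! 2! 4! / 9! → 1/3780
sum: t=0:+1/24 t=1:−1/4 t=2:+1/24 = -1/6
3j²(2 3 3; 0 0 0) = Δ·Π!·Σ² = 4/105  (sign +1)
sum: t=0:+1/96 = 1/96
3j²(2 3 3; 2 1 -3) = Δ·Π!·Σ² = 1/42  (sign +1)
combine: 4πI² = 245·4/105·1/42 = 2/9
take √, sign +1: I = 0.13298076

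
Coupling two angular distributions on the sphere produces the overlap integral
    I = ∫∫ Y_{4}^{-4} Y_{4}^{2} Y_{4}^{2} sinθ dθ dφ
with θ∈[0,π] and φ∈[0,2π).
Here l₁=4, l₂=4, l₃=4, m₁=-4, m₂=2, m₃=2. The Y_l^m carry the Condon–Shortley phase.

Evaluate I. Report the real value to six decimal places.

Rules hold: Σm=0, L=12 even, 0≤4≤8.
N = 9·9·9 = 729
Δ = 4!·4!·4!/13! = 1/450450
Racah Σ t=0..4: t=0:+1/13824 t=1:−1/216 t=2:+1/64 t=3:−1/216 t=4:+1/13824 = 5/768
⇒ 3j(4 4 4; 0 0 0)² = 18/1001, sgn +1
Racah Σ t=4..4: t=4:+1/2304 = 1/2304
⇒ 3j(4 4 4; -4 2 2)² = 5/143, sgn +1
4πI² = N·(3j₀)²·(3jₘ)² = 65610/143143
I = +1·√(0.458353/4π) = 0.19098314

0.190983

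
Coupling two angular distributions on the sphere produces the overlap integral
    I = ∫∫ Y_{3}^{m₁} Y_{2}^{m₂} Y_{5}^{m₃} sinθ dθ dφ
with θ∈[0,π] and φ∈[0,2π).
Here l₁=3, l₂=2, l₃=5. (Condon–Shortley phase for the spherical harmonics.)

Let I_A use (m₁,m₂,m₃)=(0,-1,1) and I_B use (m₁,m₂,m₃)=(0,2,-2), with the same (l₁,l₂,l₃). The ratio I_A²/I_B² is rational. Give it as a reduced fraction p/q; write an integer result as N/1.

16/7

Same 3,2,5: normalisation and zero-m 3j drop out of the ratio.
A: Δ: 0! 6! 4! / 11! → 1/2310; sum: t=0:+1/216 = 1/216; 3j²(3 2 5; 0 -1 1) = Δ·Π!·Σ² = 8/231  (sign +1)
B: Δ: 0! 6! 4! / 11! → 1/2310; sum: t=0:+1/864 = 1/864; 3j²(3 2 5; 0 2 -2) = Δ·Π!·Σ² = 1/66  (sign -1)
I_A²/I_B² = (8/231)/(1/66) = 16/7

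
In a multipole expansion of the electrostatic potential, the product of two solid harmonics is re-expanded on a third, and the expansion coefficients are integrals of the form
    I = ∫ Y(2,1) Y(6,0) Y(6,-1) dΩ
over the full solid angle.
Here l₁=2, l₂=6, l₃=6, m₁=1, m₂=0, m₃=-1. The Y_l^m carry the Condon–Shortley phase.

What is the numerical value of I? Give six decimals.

-0.030344

Rules hold: Σm=0, L=14 even, 4≤6≤8.
N = 5·13·13 = 845
Δ = 2!·2!·10!/15! = 1/90090
Racah Σ t=0..2: t=0:+1/69120 t=1:−1/14400 t=2:+1/69120 = -7/172800
⇒ 3j(2 6 6; 0 0 0)² = 14/715, sgn -1
Racah Σ t=0..1: t=0:+1/34560 t=1:−1/28800 = -1/172800
⇒ 3j(2 6 6; 1 0 -1)² = 1/1430, sgn +1
4πI² = N·(3j₀)²·(3jₘ)² = 7/605
I = -1·√(0.0115702/4π) = -0.03034355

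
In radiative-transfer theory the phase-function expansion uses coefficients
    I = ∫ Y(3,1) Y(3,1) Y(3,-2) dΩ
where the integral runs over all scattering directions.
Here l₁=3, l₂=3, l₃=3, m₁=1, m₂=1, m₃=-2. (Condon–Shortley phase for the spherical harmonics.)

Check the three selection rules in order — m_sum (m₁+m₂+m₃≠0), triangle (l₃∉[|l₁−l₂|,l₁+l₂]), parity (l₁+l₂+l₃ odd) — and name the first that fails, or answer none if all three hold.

azimuthal sum: 1 + 1 − 2 = 0  ✓
0 ≤ 3 ≤ 6 (triangle on l)  ✓
L = 3 + 3 + 3 = 9 (odd)  ✗

parity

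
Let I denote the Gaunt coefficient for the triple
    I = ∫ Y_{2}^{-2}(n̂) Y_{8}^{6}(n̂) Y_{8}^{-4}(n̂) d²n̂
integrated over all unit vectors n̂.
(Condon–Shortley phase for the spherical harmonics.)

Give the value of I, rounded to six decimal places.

-0.126680

Checks pass: Σm=0; 18 even; l₃=8∈[6,10].
(2·2+1)(2·8+1)(2·8+1) = 1445
Δ: 2! 2! 14! / 19! → 1/348840
sum: t=0:+1/116121600 t=1:−1/25401600 t=2:+1/116121600 = -1/45158400
3j²(2 8 8; 0 0 0) = Δ·Π!·Σ² = 24/1615  (sign -1)
sum: t=2:+1/3832012800 = 1/3832012800
3j²(2 8 8; -2 6 -4) = Δ·Π!·Σ² = 91/9690  (sign +1)
combine: 4πI² = 1445·24/1615·91/9690 = 364/1805
take √, sign -1: I = -0.12667974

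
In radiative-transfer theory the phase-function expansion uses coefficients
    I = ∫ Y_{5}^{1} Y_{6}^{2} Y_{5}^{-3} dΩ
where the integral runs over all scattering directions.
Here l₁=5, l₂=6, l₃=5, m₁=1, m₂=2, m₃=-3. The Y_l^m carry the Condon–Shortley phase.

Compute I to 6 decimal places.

-0.106727

Rules hold: Σm=0, L=16 even, 1≤5≤11.
N = 11·13·11 = 1573
Δ = 6!·4!·6!/17! = 1/28588560
Racah Σ t=1..5: t=1:−1/345600 t=2:+1/13824 t=3:−1/5184 t=4:+1/13824 t=5:−1/345600 = -7/129600
⇒ 3j(5 6 5; 0 0 0)² = 80/7293, sgn +1
Racah Σ t=2..4: t=2:+1/138240 t=3:−1/25920 t=4:+1/55296 = -11/829440
⇒ 3j(5 6 5; 1 2 -3)² = 11/1326, sgn -1
4πI² = N·(3j₀)²·(3jₘ)² = 4840/33813
I = -1·√(0.14314/4π) = -0.10672739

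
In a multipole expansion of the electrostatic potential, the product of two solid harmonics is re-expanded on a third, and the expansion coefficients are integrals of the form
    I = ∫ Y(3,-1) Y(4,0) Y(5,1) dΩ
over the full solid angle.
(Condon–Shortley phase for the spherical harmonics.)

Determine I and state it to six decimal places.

-0.086020

Checks pass: Σm=0; 12 even; l₃=5∈[1,7].
(2·3+1)(2·4+1)(2·5+1) = 693
Δ: 2! 4! 6! / 13! → 1/180180
sum: t=0:+1/576 t=1:−1/144 t=2:+1/576 = -1/288
3j²(3 4 5; 0 0 0) = Δ·Π!·Σ² = 20/1001  (sign +1)
sum: t=0:+1/2304 t=1:−1/216 t=2:+1/384 = -11/6912
3j²(3 4 5; -1 0 1) = Δ·Π!·Σ² = 11/1638  (sign -1)
combine: 4πI² = 693·20/1001·11/1638 = 110/1183
take √, sign -1: I = -0.08601992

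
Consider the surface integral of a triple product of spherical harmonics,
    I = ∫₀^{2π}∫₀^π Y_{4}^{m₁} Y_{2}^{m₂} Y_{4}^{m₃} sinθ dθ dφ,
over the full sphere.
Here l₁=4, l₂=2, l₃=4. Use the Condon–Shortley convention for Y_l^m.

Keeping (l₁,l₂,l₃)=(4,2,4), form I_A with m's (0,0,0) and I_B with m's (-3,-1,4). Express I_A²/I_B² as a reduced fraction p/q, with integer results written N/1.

l's match ⇒ only the (l;m) 3-j factors differ between A and B.
A: triangle coeff Δ(4,2,4) = 1/13860; Σ_t [0,2]: t=0:+1/192 t=1:−1/36 t=2:+1/192 = -5/288; (3j)²=20/693 [(4 2 4; 0 0 0)], sign=-1
B: triangle coeff Δ(4,2,4) = 1/13860; Σ_t [1,1]: t=1:−1/1440 = -1/1440; (3j)²=7/165 [(4 2 4; -3 -1 4)], sign=-1
I_A²/I_B² = (20/693)/(7/165) = 100/147

100/147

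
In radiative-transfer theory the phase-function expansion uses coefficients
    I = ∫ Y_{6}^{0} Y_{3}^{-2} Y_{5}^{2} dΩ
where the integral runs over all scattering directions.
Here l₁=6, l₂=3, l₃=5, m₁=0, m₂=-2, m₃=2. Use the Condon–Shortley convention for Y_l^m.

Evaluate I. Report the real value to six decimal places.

-0.165130

Rules hold: Σm=0, L=14 even, 3≤5≤9.
N = 13·7·11 = 1001
Δ = 4!·8!·2!/15! = 1/675675
Racah Σ t=1..3: t=1:−1/8640 t=2:+1/2304 t=3:−1/8640 = 7/34560
⇒ 3j(6 3 5; 0 0 0)² = 7/429, sgn -1
Racah Σ t=0..1: t=0:+1/34560 t=1:−1/8640 = -1/11520
⇒ 3j(6 3 5; 0 -2 2)² = 3/143, sgn +1
4πI² = N·(3j₀)²·(3jₘ)² = 49/143
I = -1·√(0.342657/4π) = -0.16512966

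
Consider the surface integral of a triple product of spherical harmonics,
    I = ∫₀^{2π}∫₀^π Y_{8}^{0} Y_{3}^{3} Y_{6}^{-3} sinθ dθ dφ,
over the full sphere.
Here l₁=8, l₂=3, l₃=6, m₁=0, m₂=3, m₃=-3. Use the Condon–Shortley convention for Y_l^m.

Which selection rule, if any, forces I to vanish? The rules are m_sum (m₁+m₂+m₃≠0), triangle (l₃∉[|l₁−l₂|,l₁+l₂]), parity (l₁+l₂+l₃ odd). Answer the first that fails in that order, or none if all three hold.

parity

azimuthal sum: 0 + 3 − 3 = 0  ✓
5 ≤ 6 ≤ 11 (triangle on l)  ✓
L = 8 + 3 + 6 = 17 (odd)  ✗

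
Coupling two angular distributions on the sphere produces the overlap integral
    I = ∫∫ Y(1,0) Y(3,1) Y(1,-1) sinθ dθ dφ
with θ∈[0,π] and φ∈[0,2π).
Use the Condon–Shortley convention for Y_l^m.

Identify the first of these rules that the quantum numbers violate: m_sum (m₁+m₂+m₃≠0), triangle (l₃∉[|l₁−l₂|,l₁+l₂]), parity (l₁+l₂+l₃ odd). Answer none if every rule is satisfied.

triangle

m₁+m₂+m₃ = 0 + 1 − 1 = 0  ✓
triangle: |1−3|=2 ≤ l₃=1 ≤ 1+3=4  ✗
parity: l₁+l₂+l₃ = 5 is odd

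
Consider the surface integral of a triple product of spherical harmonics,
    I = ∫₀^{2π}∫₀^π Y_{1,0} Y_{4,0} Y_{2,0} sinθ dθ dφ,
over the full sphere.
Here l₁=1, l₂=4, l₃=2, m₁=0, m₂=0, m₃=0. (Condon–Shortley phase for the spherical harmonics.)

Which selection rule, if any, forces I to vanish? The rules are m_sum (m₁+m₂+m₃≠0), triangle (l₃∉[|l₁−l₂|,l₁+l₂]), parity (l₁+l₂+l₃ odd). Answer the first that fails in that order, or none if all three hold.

azimuthal sum: 0 + 0 + 0 = 0  ✓
3 ≤ 2 ≤ 5 (triangle on l)  ✗
L = 1 + 4 + 2 = 7 (odd)

triangle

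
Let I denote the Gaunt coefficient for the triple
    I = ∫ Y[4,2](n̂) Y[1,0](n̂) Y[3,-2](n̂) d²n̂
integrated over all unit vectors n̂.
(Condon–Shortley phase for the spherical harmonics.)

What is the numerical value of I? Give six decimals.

Checks pass: Σm=0; 8 even; l₃=3∈[3,5].
(2·4+1)(2·1+1)(2·3+1) = 189
Δ: 2! 6! 0! / 9! → 1/252
sum: t=1:−1/36 = -1/36
3j²(4 1 3; 0 0 0) = Δ·Π!·Σ² = 4/63  (sign +1)
sum: t=1:−1/120 = -1/120
3j²(4 1 3; 2 0 -2) = Δ·Π!·Σ² = 1/21  (sign +1)
combine: 4πI² = 189·4/63·1/21 = 4/7
take √, sign +1: I = 0.21324362

0.213244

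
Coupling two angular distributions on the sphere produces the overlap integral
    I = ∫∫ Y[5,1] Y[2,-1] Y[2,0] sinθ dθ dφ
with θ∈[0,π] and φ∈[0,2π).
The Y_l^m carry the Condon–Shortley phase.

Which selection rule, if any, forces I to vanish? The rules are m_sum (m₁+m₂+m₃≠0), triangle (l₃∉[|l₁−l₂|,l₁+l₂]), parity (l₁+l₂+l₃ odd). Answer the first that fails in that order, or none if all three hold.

m₁+m₂+m₃ = 1 − 1 + 0 = 0  ✓
triangle: |5−2|=3 ≤ l₃=2 ≤ 5+2=7  ✗
parity: l₁+l₂+l₃ = 9 is odd

triangle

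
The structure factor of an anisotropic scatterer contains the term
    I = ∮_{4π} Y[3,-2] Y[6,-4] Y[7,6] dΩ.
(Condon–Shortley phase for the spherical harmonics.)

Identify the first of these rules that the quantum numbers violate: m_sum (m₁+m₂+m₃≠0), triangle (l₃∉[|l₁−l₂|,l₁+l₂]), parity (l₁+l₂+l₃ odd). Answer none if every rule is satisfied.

Σmᵢ = 0  ✓
l₃∈[|l₁−l₂|,l₁+l₂]=[3,9], have l₃=7  ✓
Σlᵢ = 16 ⇒ even  ✓

none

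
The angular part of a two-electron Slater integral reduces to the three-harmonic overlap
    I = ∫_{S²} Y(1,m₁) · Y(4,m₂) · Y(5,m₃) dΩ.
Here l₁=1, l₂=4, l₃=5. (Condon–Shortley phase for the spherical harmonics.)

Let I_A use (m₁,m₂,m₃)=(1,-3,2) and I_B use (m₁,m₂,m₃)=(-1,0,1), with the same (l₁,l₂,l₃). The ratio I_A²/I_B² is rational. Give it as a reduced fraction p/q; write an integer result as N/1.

Same 1,4,5: normalisation and zero-m 3j drop out of the ratio.
A: Δ: 0! 2! 8! / 11! → 1/495; sum: t=0:+1/10080 = 1/10080; 3j²(1 4 5; 1 -3 2) = Δ·Π!·Σ² = 1/165  (sign -1)
B: Δ: 0! 2! 8! / 11! → 1/495; sum: t=0:+1/1152 = 1/1152; 3j²(1 4 5; -1 0 1) = Δ·Π!·Σ² = 1/33  (sign +1)
I_A²/I_B² = (1/165)/(1/33) = 1/5

1/5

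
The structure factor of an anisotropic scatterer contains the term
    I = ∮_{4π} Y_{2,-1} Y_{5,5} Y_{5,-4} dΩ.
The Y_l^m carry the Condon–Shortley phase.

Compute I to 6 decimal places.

-0.187924

Rules hold: Σm=0, L=12 even, 3≤5≤7.
N = 5·11·11 = 605
Δ = 2!·2!·8!/13! = 1/38610
Racah Σ t=0..2: t=0:+1/2880 t=1:−1/576 t=2:+1/2880 = -1/960
⇒ 3j(2 5 5; 0 0 0)² = 10/429, sgn +1
Racah Σ t=2..2: t=2:+1/80640 = 1/80640
⇒ 3j(2 5 5; -1 5 -4)² = 9/286, sgn -1
4πI² = N·(3j₀)²·(3jₘ)² = 75/169
I = -1·√(0.443787/4π) = -0.18792404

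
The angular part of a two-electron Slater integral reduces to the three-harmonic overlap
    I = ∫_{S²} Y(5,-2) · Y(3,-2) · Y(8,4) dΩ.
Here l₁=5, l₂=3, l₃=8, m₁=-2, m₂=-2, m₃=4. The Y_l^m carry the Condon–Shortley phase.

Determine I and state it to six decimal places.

Rules hold: Σm=0, L=16 even, 2≤8≤8.
N = 11·7·17 = 1309
Δ = 0!·10!·6!/17! = 1/136136
Racah Σ t=0..0: t=0:+1/518400 = 1/518400
⇒ 3j(5 3 8; 0 0 0)² = 56/2431, sgn +1
Racah Σ t=0..0: t=0:+1/3628800 = 1/3628800
⇒ 3j(5 3 8; -2 -2 4)² = 36/1547, sgn +1
4πI² = N·(3j₀)²·(3jₘ)² = 2016/2873
I = +1·√(0.701706/4π) = 0.23630479

0.236305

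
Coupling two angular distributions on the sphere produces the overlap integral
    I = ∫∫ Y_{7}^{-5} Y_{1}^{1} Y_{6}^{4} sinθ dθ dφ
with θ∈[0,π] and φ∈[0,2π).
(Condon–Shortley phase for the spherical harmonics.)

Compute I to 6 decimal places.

-0.284256

m-sum 0 ✓  L=14 even ✓  6≤6≤8 ✓
Π(2lᵢ+1) = 15×3×13 = 585
triangle coeff Δ(7,1,6) = 1/1365
Σ_t [1,1]: t=1:−1/518400 = -1/518400
(3j)²=7/195 [(7 1 6; 0 0 0)], sign=-1
Σ_t [2,2]: t=2:+1/14515200 = 1/14515200
(3j)²=22/455 [(7 1 6; -5 1 4)], sign=+1
⇒ 4πI² = 66/65
I = (-1)√(66/65/(4π)) = -0.28425647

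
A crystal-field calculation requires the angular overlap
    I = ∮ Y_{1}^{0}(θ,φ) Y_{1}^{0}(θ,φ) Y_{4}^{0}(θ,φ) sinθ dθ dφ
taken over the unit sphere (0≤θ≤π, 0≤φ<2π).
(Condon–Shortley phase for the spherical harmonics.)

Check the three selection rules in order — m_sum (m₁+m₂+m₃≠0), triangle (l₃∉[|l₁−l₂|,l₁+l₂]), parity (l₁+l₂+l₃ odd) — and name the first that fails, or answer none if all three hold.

azimuthal sum: 0 + 0 + 0 = 0  ✓
0 ≤ 4 ≤ 2 (triangle on l)  ✗
L = 1 + 1 + 4 = 6 (even)

triangle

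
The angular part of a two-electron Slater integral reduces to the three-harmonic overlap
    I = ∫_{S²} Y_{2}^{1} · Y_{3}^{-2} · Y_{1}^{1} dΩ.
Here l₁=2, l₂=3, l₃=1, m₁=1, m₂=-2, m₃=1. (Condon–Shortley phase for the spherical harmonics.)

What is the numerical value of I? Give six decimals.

0.261169

Checks pass: Σm=0; 6 even; l₃=1∈[1,5].
(2·2+1)(2·3+1)(2·1+1) = 105
Δ: 4! 0! 2! / 7! → 1/105
sum: t=2:+1/4 = 1/4
3j²(2 3 1; 0 0 0) = Δ·Π!·Σ² = 3/35  (sign -1)
sum: t=1:−1/12 = -1/12
3j²(2 3 1; 1 -2 1) = Δ·Π!·Σ² = 2/21  (sign -1)
combine: 4πI² = 105·3/35·2/21 = 6/7
take √, sign +1: I = 0.26116903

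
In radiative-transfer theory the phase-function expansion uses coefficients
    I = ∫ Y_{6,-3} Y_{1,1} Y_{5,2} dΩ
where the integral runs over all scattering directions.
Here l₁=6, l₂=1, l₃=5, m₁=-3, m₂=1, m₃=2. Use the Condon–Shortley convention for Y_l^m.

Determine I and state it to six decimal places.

-0.245154

m-sum 0 ✓  L=12 even ✓  5≤5≤7 ✓
Π(2lᵢ+1) = 13×3×11 = 429
triangle coeff Δ(6,1,5) = 1/858
Σ_t [1,1]: t=1:−1/14400 = -1/14400
(3j)²=6/143 [(6 1 5; 0 0 0)], sign=+1
Σ_t [2,2]: t=2:+1/60480 = 1/60480
(3j)²=6/143 [(6 1 5; -3 1 2)], sign=-1
⇒ 4πI² = 108/143
I = (-1)√(108/143/(4π)) = -0.24515397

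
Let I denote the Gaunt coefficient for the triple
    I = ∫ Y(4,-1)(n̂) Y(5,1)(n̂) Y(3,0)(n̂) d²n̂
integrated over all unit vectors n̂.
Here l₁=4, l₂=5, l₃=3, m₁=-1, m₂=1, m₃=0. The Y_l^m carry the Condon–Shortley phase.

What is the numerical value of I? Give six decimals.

-0.115089

Checks pass: Σm=0; 12 even; l₃=3∈[1,9].
(2·4+1)(2·5+1)(2·3+1) = 693
Δ: 6! 2! 4! / 13! → 1/180180
sum: t=2:+1/576 t=3:−1/144 t=4:+1/576 = -1/288
3j²(4 5 3; 0 0 0) = Δ·Π!·Σ² = 20/1001  (sign +1)
sum: t=3:−1/432 t=4:+1/192 t=5:−1/1440 = 19/8640
3j²(4 5 3; -1 1 0) = Δ·Π!·Σ² = 361/30030  (sign -1)
combine: 4πI² = 693·20/1001·361/30030 = 2166/13013
take √, sign -1: I = -0.11508947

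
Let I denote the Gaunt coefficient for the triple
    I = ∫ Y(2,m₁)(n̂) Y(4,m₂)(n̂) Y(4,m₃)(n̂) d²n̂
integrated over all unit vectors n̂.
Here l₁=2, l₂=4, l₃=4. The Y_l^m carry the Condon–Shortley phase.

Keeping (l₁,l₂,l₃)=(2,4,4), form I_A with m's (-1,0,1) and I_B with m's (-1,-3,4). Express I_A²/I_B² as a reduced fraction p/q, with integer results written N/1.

5/98

Same 2,4,4: normalisation and zero-m 3j drop out of the ratio.
A: Δ: 2! 2! 6! / 11! → 1/13860; sum: t=1:−1/72 t=2:+1/96 = -1/288; 3j²(2 4 4; -1 0 1) = Δ·Π!·Σ² = 1/462  (sign +1)
B: Δ: 2! 2! 6! / 11! → 1/13860; sum: t=1:−1/1440 = -1/1440; 3j²(2 4 4; -1 -3 4) = Δ·Π!·Σ² = 7/165  (sign -1)
I_A²/I_B² = (1/462)/(7/165) = 5/98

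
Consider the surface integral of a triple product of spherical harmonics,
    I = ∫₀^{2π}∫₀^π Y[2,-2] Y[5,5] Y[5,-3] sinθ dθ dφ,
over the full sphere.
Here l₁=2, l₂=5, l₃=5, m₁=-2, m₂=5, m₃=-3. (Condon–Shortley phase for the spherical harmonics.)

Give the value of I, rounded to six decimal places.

Rules hold: Σm=0, L=12 even, 3≤5≤7.
N = 5·11·11 = 605
Δ = 2!·2!·8!/13! = 1/38610
Racah Σ t=0..2: t=0:+1/2880 t=1:−1/576 t=2:+1/2880 = -1/960
⇒ 3j(2 5 5; 0 0 0)² = 10/429, sgn +1
Racah Σ t=2..2: t=2:+1/161280 = 1/161280
⇒ 3j(2 5 5; -2 5 -3)² = 1/143, sgn +1
4πI² = N·(3j₀)²·(3jₘ)² = 50/507
I = +1·√(0.0986193/4π) = 0.08858824

0.088588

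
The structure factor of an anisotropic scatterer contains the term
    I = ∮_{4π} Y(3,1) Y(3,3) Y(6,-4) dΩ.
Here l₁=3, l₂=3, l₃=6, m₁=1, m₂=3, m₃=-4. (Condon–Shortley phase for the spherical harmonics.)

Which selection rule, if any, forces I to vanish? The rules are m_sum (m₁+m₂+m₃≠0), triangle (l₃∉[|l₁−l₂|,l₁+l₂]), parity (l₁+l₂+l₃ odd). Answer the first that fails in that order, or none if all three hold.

m₁+m₂+m₃ = 1 + 3 − 4 = 0  ✓
triangle: |3−3|=0 ≤ l₃=6 ≤ 3+3=6  ✓
parity: l₁+l₂+l₃ = 12 is even  ✓

none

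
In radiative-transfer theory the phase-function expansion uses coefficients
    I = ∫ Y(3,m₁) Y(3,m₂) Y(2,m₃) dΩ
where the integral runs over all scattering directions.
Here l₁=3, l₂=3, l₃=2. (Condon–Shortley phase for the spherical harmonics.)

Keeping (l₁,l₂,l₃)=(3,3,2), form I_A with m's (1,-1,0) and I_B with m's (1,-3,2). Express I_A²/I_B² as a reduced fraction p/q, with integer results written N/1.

9/10

l's match ⇒ only the (l;m) 3-j factors differ between A and B.
A: triangle coeff Δ(3,3,2) = 1/3780; Σ_t [0,2]: t=0:+1/96 t=1:−1/6 t=2:+1/16 = -3/32; (3j)²=3/140 [(3 3 2; 1 -1 0)], sign=-1
B: triangle coeff Δ(3,3,2) = 1/3780; Σ_t [0,0]: t=0:+1/96 = 1/96; (3j)²=1/42 [(3 3 2; 1 -3 2)], sign=+1
I_A²/I_B² = (3/140)/(1/42) = 9/10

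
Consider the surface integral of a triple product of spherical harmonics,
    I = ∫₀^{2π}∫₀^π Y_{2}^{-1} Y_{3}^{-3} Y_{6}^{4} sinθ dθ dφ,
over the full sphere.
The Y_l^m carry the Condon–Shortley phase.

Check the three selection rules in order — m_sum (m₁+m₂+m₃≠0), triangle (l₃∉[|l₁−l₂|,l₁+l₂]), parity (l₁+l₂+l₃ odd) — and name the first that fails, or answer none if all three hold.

triangle

Σmᵢ = 0  ✓
l₃∈[|l₁−l₂|,l₁+l₂]=[1,5], have l₃=6  ✗
Σlᵢ = 11 ⇒ odd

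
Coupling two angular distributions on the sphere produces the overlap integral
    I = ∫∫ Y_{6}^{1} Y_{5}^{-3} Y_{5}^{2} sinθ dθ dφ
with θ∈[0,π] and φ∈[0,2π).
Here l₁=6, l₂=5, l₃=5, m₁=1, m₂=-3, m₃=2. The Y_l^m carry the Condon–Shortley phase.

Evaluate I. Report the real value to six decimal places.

0.016235

Checks pass: Σm=0; 16 even; l₃=5∈[1,11].
(2·6+1)(2·5+1)(2·5+1) = 1573
Δ: 6! 6! 4! / 17! → 1/28588560
sum: t=1:−1/345600 t=2:+1/13824 t=3:−1/5184 t=4:+1/13824 t=5:−1/345600 = -7/129600
3j²(6 5 5; 0 0 0) = Δ·Π!·Σ² = 80/7293  (sign +1)
sum: t=0:+1/345600 t=1:−1/34560 t=2:+1/41472 = -1/518400
3j²(6 5 5; 1 -3 2) = Δ·Π!·Σ² = 7/36465  (sign +1)
combine: 4πI² = 1573·80/7293·7/36465 = 112/33813
take √, sign +1: I = 0.01623537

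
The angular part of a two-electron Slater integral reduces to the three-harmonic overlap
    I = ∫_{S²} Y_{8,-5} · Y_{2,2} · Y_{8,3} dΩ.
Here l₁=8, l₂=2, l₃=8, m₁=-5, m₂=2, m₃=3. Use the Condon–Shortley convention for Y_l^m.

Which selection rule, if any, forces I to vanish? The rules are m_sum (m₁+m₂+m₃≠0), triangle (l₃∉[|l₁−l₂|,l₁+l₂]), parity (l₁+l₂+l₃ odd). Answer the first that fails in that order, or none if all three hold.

azimuthal sum: -5 + 2 + 3 = 0  ✓
6 ≤ 8 ≤ 10 (triangle on l)  ✓
L = 8 + 2 + 8 = 18 (even)  ✓

none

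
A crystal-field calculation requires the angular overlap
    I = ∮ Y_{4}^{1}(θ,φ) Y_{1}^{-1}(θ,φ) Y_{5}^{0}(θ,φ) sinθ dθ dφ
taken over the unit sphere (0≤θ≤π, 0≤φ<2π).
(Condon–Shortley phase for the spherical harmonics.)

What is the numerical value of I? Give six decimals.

0.155288

Rules hold: Σm=0, L=10 even, 3≤5≤5.
N = 9·3·11 = 297
Δ = 0!·8!·2!/11! = 1/495
Racah Σ t=0..0: t=0:+1/576 = 1/576
⇒ 3j(4 1 5; 0 0 0)² = 5/99, sgn -1
Racah Σ t=0..0: t=0:+1/1440 = 1/1440
⇒ 3j(4 1 5; 1 -1 0)² = 2/99, sgn -1
4πI² = N·(3j₀)²·(3jₘ)² = 10/33
I = +1·√(0.30303/4π) = 0.15528807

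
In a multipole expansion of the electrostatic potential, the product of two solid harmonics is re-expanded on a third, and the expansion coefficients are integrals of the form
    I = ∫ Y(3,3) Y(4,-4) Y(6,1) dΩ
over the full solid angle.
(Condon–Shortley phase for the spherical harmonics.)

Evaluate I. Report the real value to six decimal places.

0.000000

Σlᵢ=13 odd — θ-integrand is odd under cosθ→−cosθ; I=0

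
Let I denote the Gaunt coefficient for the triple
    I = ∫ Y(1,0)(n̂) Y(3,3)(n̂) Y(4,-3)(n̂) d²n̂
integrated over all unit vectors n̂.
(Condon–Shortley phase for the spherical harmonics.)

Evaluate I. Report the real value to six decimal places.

-0.162868

Rules hold: Σm=0, L=8 even, 2≤4≤4.
N = 3·7·9 = 189
Δ = 0!·2!·6!/9! = 1/252
Racah Σ t=0..0: t=0:+1/36 = 1/36
⇒ 3j(1 3 4; 0 0 0)² = 4/63, sgn +1
Racah Σ t=0..0: t=0:+1/720 = 1/720
⇒ 3j(1 3 4; 0 3 -3)² = 1/36, sgn -1
4πI² = N·(3j₀)²·(3jₘ)² = 1/3
I = -1·√(0.333333/4π) = -0.16286750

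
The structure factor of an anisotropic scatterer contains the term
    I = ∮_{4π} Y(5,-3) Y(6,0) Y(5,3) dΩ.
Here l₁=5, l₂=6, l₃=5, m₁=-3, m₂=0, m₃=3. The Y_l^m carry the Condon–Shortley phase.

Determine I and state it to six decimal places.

Checks pass: Σm=0; 16 even; l₃=5∈[1,11].
(2·5+1)(2·6+1)(2·5+1) = 1573
Δ: 6! 4! 6! / 17! → 1/28588560
sum: t=1:−1/345600 t=2:+1/13824 t=3:−1/5184 t=4:+1/13824 t=5:−1/345600 = -7/129600
3j²(5 6 5; 0 0 0) = Δ·Π!·Σ² = 80/7293  (sign +1)
sum: t=4:+1/55296 t=5:−1/86400 t=6:+1/2073600 = 29/4147200
3j²(5 6 5; -3 0 3) = Δ·Π!·Σ² = 841/145860  (sign +1)
combine: 4πI² = 1573·80/7293·841/145860 = 3364/33813
take √, sign +1: I = 0.08897771

0.088978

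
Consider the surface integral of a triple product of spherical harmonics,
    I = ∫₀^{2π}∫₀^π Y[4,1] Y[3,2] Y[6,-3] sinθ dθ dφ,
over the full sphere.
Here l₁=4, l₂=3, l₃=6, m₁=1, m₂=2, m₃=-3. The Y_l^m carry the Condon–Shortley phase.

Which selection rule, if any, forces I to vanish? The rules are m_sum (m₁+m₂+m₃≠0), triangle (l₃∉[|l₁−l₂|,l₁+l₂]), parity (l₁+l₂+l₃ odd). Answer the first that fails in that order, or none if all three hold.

parity

azimuthal sum: 1 + 2 − 3 = 0  ✓
1 ≤ 6 ≤ 7 (triangle on l)  ✓
L = 4 + 3 + 6 = 13 (odd)  ✗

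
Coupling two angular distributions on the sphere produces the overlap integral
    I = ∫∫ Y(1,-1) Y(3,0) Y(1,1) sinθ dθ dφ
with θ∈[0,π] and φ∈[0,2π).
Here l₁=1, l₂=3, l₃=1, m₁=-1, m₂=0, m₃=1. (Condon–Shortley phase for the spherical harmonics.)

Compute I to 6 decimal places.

|1−3|≤1≤1+3 violated ⇒ I = 0

0.000000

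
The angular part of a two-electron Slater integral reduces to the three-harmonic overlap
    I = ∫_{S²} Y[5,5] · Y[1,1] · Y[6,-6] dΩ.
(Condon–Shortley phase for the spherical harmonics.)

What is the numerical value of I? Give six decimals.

Checks pass: Σm=0; 12 even; l₃=6∈[4,6].
(2·5+1)(2·1+1)(2·6+1) = 429
Δ: 0! 10! 2! / 13! → 1/858
sum: t=0:+1/14400 = 1/14400
3j²(5 1 6; 0 0 0) = Δ·Π!·Σ² = 6/143  (sign +1)
sum: t=0:+1/7257600 = 1/7257600
3j²(5 1 6; 5 1 -6) = Δ·Π!·Σ² = 1/13  (sign +1)
combine: 4πI² = 429·6/143·1/13 = 18/13
take √, sign +1: I = 0.33194004

0.331940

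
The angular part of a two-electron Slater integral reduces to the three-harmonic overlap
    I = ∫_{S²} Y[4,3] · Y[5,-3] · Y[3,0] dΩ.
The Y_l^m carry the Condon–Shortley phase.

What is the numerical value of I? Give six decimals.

0.103862

Checks pass: Σm=0; 12 even; l₃=3∈[1,9].
(2·4+1)(2·5+1)(2·3+1) = 693
Δ: 6! 2! 4! / 13! → 1/180180
sum: t=2:+1/576 t=3:−1/144 t=4:+1/576 = -1/288
3j²(4 5 3; 0 0 0) = Δ·Π!·Σ² = 20/1001  (sign +1)
sum: t=0:+1/2880 t=1:−1/1440 = -1/2880
3j²(4 5 3; 3 -3 0) = Δ·Π!·Σ² = 7/715  (sign +1)
combine: 4πI² = 693·20/1001·7/715 = 252/1859
take √, sign +1: I = 0.10386175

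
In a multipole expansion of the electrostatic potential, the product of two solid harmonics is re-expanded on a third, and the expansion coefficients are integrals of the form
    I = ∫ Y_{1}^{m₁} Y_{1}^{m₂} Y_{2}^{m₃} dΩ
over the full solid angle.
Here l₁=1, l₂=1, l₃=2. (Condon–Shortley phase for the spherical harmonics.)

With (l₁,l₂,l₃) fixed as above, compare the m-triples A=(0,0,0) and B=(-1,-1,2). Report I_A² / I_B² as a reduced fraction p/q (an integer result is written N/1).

2/3

l's match ⇒ only the (l;m) 3-j factors differ between A and B.
A: triangle coeff Δ(1,1,2) = 1/30; Σ_t [0,0]: t=0:+1/1 = 1/1; (3j)²=2/15 [(1 1 2; 0 0 0)], sign=+1
B: triangle coeff Δ(1,1,2) = 1/30; Σ_t [0,0]: t=0:+1/4 = 1/4; (3j)²=1/5 [(1 1 2; -1 -1 2)], sign=+1
I_A²/I_B² = (2/15)/(1/5) = 2/3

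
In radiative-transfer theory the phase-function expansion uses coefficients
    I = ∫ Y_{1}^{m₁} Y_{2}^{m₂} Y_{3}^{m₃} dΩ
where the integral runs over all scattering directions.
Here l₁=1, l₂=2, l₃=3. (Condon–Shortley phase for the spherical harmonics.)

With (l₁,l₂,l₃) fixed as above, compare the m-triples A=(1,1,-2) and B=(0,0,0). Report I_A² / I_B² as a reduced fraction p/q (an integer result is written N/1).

10/9

Same 1,2,3: normalisation and zero-m 3j drop out of the ratio.
A: Δ: 0! 2! 4! / 7! → 1/105; sum: t=0:+1/12 = 1/12; 3j²(1 2 3; 1 1 -2) = Δ·Π!·Σ² = 2/21  (sign -1)
B: Δ: 0! 2! 4! / 7! → 1/105; sum: t=0:+1/4 = 1/4; 3j²(1 2 3; 0 0 0) = Δ·Π!·Σ² = 3/35  (sign -1)
I_A²/I_B² = (2/21)/(3/35) = 10/9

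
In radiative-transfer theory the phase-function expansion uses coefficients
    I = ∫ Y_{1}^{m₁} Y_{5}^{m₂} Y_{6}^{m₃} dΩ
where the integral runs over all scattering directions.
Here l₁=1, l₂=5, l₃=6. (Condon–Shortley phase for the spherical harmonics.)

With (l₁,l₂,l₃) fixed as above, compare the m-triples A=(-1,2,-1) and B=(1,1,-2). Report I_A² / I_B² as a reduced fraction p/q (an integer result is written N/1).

5/14

Same 1,5,6: normalisation and zero-m 3j drop out of the ratio.
A: Δ: 0! 2! 10! / 13! → 1/858; sum: t=0:+1/60480 = 1/60480; 3j²(1 5 6; -1 2 -1) = Δ·Π!·Σ² = 5/429  (sign -1)
B: Δ: 0! 2! 10! / 13! → 1/858; sum: t=0:+1/34560 = 1/34560; 3j²(1 5 6; 1 1 -2) = Δ·Π!·Σ² = 14/429  (sign +1)
I_A²/I_B² = (5/429)/(14/429) = 5/14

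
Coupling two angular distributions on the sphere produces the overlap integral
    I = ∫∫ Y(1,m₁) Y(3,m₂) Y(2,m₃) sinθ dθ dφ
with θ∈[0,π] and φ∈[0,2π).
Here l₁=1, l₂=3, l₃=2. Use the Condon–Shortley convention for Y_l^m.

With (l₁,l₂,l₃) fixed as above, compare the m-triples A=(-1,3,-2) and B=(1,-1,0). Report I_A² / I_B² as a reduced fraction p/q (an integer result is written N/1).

5/2

l's match ⇒ only the (l;m) 3-j factors differ between A and B.
A: triangle coeff Δ(1,3,2) = 1/105; Σ_t [2,2]: t=2:+1/48 = 1/48; (3j)²=1/7 [(1 3 2; -1 3 -2)], sign=+1
B: triangle coeff Δ(1,3,2) = 1/105; Σ_t [0,0]: t=0:+1/8 = 1/8; (3j)²=2/35 [(1 3 2; 1 -1 0)], sign=+1
I_A²/I_B² = (1/7)/(2/35) = 5/2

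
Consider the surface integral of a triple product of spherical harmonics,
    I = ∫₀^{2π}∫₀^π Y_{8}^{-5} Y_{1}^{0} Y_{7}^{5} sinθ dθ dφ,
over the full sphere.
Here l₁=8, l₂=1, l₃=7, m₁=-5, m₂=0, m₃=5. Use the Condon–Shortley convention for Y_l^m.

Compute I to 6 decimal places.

m-sum 0 ✓  L=16 even ✓  7≤7≤9 ✓
Π(2lᵢ+1) = 17×3×15 = 765
triangle coeff Δ(8,1,7) = 1/2040
Σ_t [1,1]: t=1:−1/25401600 = -1/25401600
(3j)²=8/255 [(8 1 7; 0 0 0)], sign=+1
Σ_t [1,1]: t=1:−1/958003200 = -1/958003200
(3j)²=13/680 [(8 1 7; -5 0 5)], sign=-1
⇒ 4πI² = 39/85
I = (-1)√(39/85/(4π)) = -0.19108118

-0.191081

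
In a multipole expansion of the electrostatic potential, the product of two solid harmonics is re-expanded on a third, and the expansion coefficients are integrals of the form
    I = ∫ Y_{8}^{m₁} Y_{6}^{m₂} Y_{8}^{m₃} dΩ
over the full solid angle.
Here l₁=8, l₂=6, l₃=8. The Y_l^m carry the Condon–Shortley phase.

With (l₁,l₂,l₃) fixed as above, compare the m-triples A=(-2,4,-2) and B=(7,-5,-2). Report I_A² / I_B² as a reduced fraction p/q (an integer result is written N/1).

112/117

Same 8,6,8: normalisation and zero-m 3j drop out of the ratio.
A: Δ: 6! 10! 6! / 23! → 1/13742520792; sum: t=4:+1/597196800 t=5:−1/207360000 t=6:+1/597196800 = -11/7464960000; 3j²(8 6 8; -2 4 -2) = Δ·Π!·Σ² = 756/96577  (sign -1)
B: Δ: 6! 10! 6! / 23! → 1/13742520792; sum: t=0:+1/31352832000 t=1:−1/313528320000 = 1/34836480000; 3j²(8 6 8; 7 -5 -2) = Δ·Π!·Σ² = 243/29716  (sign +1)
I_A²/I_B² = (756/96577)/(243/29716) = 112/117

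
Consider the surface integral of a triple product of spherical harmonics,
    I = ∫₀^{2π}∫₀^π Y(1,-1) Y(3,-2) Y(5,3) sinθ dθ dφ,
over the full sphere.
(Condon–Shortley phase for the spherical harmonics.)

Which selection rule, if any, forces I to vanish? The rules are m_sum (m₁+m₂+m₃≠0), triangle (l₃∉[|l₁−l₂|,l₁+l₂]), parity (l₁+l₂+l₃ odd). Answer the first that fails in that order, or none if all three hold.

m₁+m₂+m₃ = -1 − 2 + 3 = 0  ✓
triangle: |1−3|=2 ≤ l₃=5 ≤ 1+3=4  ✗
parity: l₁+l₂+l₃ = 9 is odd

triangle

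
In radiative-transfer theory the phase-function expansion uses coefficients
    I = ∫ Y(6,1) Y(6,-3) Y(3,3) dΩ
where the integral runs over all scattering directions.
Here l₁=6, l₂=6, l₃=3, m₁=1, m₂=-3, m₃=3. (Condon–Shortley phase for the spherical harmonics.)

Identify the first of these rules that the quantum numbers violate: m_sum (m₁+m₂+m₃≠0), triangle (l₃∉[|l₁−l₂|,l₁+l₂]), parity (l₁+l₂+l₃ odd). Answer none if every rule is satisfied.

m_sum

Σmᵢ = 1  ✗
l₃∈[|l₁−l₂|,l₁+l₂]=[0,12], have l₃=3
Σlᵢ = 15 ⇒ odd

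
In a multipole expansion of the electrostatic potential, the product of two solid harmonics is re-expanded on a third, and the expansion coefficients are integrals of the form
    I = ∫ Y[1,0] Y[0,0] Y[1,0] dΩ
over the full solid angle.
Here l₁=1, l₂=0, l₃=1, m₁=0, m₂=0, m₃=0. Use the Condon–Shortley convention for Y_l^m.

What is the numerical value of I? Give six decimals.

0.282095

Rules hold: Σm=0, L=2 even, 1≤1≤1.
N = 3·1·3 = 9
Δ = 0!·2!·0!/3! = 1/3
Racah Σ t=0..0: t=0:+1/1 = 1/1
⇒ 3j(1 0 1; 0 0 0)² = 1/3, sgn -1
(m-triple is (0,0,0) — same symbol as above.)
4πI² = N·(3j₀)²·(3jₘ)² = 1/1
I = +1·√(1/4π) = 0.28209479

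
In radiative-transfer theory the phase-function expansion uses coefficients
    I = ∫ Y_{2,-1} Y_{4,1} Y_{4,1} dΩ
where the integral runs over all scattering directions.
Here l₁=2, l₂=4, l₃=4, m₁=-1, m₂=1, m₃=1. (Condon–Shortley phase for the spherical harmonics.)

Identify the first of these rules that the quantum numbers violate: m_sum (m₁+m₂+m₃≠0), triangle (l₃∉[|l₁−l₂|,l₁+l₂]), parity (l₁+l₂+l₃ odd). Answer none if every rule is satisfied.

m₁+m₂+m₃ = -1 + 1 + 1 = 1  ✗
triangle: |2−4|=2 ≤ l₃=4 ≤ 2+4=6
parity: l₁+l₂+l₃ = 10 is even

m_sum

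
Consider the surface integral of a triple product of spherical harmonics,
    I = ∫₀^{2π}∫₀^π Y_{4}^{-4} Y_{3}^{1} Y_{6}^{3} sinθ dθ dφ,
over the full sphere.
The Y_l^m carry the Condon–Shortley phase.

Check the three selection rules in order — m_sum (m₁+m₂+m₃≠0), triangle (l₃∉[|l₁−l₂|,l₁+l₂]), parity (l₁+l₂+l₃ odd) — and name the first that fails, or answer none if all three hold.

parity

Σmᵢ = 0  ✓
l₃∈[|l₁−l₂|,l₁+l₂]=[1,7], have l₃=6  ✓
Σlᵢ = 13 ⇒ odd  ✗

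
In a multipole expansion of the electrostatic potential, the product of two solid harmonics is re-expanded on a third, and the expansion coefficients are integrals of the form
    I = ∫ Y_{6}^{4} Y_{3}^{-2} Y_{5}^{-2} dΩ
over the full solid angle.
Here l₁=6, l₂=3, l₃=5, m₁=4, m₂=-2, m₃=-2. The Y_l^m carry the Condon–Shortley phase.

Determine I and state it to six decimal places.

m-sum 0 ✓  L=14 even ✓  3≤5≤9 ✓
Π(2lᵢ+1) = 13×7×11 = 1001
triangle coeff Δ(6,3,5) = 1/675675
Σ_t [1,3]: t=1:−1/8640 t=2:+1/2304 t=3:−1/8640 = 7/34560
(3j)²=7/429 [(6 3 5; 0 0 0)], sign=-1
Σ_t [0,1]: t=0:+1/34560 t=1:−1/60480 = 1/80640
(3j)²=6/1001 [(6 3 5; 4 -2 -2)], sign=-1
⇒ 4πI² = 14/143
I = (+1)√(14/143/(4π)) = 0.08826552

0.088266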